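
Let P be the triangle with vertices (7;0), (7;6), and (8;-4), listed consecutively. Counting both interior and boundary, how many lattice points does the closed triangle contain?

8

By the shoelace formula, twice the signed area is |[7·6 − 7·0] + [7·(-4) − 8·6] + [8·0 − 7·(-4)]| = 6, so the area is 3.
Along each edge there are gcd(|Δx|,|Δy|)+1 lattice points, so counting each shared vertex once the boundary has gcd(0,6) + gcd(1,10) + gcd(1,4) = 6+1+1 = 8.
Pick's theorem gives I = A − B/2 + 1 = 3 − 8/2 + 1 = 0, so the closed region contains I + B = 0 + 8 = 8 lattice points.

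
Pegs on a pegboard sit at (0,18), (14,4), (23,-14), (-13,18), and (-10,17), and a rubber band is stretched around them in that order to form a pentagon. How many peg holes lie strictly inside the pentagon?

251

Using the shoelace formula, 2A = |[0·4 − 14·18] + [14·(-14) − 23·4] + [23·18 − (-13)·(-14)] + [(-13)·17 − (-10)·18] + [(-10)·18 − 0·17]| = 529, so the area is 264.5.
Summing gcd(|Δx|,|Δy|) over the edges gives the boundary count: gcd(14,14) + gcd(9,18) + gcd(36,32) + gcd(3,1) + gcd(10,1) = 14+9+4+1+1 = 29.
By Pick's theorem A = I + B/2 − 1, so I = 264.5 − 29/2 + 1 = 251.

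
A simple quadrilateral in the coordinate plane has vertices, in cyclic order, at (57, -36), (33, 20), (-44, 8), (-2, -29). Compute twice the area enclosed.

The shoelace formula gives twice the area as |(57·20 − 33·(-36)) + (33·8 − (-44)·20) + ((-44)·(-29) − (-2)·8) + ((-2)·(-36) − 57·(-29))| = 6489, so the area is 3244.5.

6489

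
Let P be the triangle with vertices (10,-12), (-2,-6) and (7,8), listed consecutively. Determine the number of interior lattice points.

108

Using the shoelace formula, 2A = |(10·(-6) − (-2)·(-12)) + ((-2)·8 − 7·(-6)) + (7·(-12) − 10·8)| = 222, so the area is 111.
The number of boundary lattice points is Σ gcd(|Δx|,|Δy|) = gcd(12,6) + gcd(9,14) + gcd(3,20) = 6+1+1 = 8.
Pick's theorem gives I = A − B/2 + 1 = 111 − 8/2 + 1 = 108.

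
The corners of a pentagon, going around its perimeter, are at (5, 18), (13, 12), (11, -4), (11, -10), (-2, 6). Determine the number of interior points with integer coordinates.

217

Using the shoelace formula, 2A = |[5·12 − 13·18] + [13·(-4) − 11·12] + [11·(-10) − 11·(-4)] + [11·6 − (-2)·(-10)] + [(-2)·18 − 5·6]| = 444, so the area is 222.
Summing gcd(|Δx|,|Δy|) over the edges gives the boundary count: gcd(8,6) + gcd(2,16) + gcd(0,6) + gcd(13,16) + gcd(7,12) = 2+2+6+1+1 = 12.
Pick's theorem gives I = A − B/2 + 1 = 222 − 12/2 + 1 = 217.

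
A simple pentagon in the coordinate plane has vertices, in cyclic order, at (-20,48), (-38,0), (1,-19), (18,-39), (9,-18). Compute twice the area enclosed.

By the shoelace formula, twice the signed area is |((-20)·0 − (-38)·48) + ((-38)·(-19) − 1·0) + (1·(-39) − 18·(-19)) + (18·(-18) − 9·(-39)) + (9·48 − (-20)·(-18))| = 2948, so the area is 1474.

2948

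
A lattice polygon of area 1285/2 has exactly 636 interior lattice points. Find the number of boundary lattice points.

Pick's theorem gives A = I + B/2 − 1, so B = 2(A − I + 1) = 2(1285/2 − 636 + 1) = 15.

15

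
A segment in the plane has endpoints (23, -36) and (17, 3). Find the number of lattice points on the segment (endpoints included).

4

The number of lattice points on a segment between lattice points is gcd(|Δx|,|Δy|) + 1 = gcd(6,39) + 1 = 3 + 1 = 4.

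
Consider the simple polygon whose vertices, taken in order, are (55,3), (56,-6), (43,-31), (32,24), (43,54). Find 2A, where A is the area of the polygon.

The shoelace formula gives twice the area as |(55·(-6) − 56·3) + (56·(-31) − 43·(-6)) + (43·24 − 32·(-31)) + (32·54 − 43·24) + (43·3 − 55·54)| = 2097, so the area is 2097/2.

2097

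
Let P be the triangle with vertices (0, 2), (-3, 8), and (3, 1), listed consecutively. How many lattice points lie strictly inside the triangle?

6

Using the shoelace formula, 2A = |(0·8 − (-3)·2) + ((-3)·1 − 3·8) + (3·2 − 0·1)| = 15, so the area is 7.5.
The number of boundary lattice points is Σ gcd(|Δx|,|Δy|) = gcd(3,6) + gcd(6,7) + gcd(3,1) = 3+1+1 = 5.
Pick's theorem gives I = A − B/2 + 1 = 7.5 − 5/2 + 1 = 6.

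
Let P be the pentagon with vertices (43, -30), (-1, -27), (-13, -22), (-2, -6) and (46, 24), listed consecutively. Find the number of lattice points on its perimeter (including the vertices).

Summing gcd(|Δx|,|Δy|) over the edges gives the boundary count: gcd(44,3) + gcd(12,5) + gcd(11,16) + gcd(48,30) + gcd(3,54) = 1+1+1+6+3 = 12.

12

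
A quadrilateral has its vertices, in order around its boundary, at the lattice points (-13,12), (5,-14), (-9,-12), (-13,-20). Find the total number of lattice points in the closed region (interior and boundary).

By the shoelace formula, twice the signed area is |((-13)·(-14) − 5·12) + (5·(-12) − (-9)·(-14)) + ((-9)·(-20) − (-13)·(-12)) + ((-13)·12 − (-13)·(-20))| = 456, so the area is 228.
The number of boundary lattice points is Σ gcd(|Δx|,|Δy|) = gcd(18,26) + gcd(14,2) + gcd(4,8) + gcd(0,32) = 2+2+4+32 = 40.
Pick's theorem gives I = A − B/2 + 1 = 228 − 40/2 + 1 = 209, so the closed region contains I + B = 209 + 40 = 249 lattice points.

249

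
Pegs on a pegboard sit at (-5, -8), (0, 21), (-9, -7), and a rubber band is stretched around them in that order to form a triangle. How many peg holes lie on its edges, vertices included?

Summing gcd(|Δx|,|Δy|) over the edges gives the boundary count: gcd(5,29) + gcd(9,28) + gcd(4,1) = 1+1+1 = 3.

3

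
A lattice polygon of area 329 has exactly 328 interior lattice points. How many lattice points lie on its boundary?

Pick's theorem gives A = I + B/2 − 1, so B = 2(A − I + 1) = 2(329 − 328 + 1) = 4.

4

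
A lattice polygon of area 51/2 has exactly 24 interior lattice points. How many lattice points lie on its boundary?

5

Pick's theorem gives A = I + B/2 − 1, so B = 2(A − I + 1) = 2(51/2 − 24 + 1) = 5.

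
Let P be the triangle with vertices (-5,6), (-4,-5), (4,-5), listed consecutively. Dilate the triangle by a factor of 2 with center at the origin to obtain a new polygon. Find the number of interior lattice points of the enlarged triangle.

167

The shoelace formula gives twice the area as |((-5)·(-5) − (-4)·6) + ((-4)·(-5) − 4·(-5)) + (4·6 − (-5)·(-5))| = 88, so the area is 44.
The number of boundary lattice points is Σ gcd(|Δx|,|Δy|) = gcd(1,11) + gcd(8,0) + gcd(9,11) = 1+8+1 = 10.
Scaling by 2 multiplies the area by 2² = 4 (so the new area is 176) and multiplies the boundary lattice-point count by 2, giving 20.
By Pick's theorem, the interior count of the dilated polygon is 176 − 20/2 + 1 = 167.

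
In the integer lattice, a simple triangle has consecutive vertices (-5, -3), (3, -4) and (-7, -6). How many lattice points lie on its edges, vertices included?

4

Summing gcd(|Δx|,|Δy|) over the edges gives the boundary count: gcd(8,1) + gcd(10,2) + gcd(2,3) = 1+2+1 = 4.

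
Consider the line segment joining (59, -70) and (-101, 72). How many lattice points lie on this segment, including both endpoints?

The number of lattice points on a segment between lattice points is gcd(|Δx|,|Δy|) + 1 = gcd(160,142) + 1 = 2 + 1 = 3.

3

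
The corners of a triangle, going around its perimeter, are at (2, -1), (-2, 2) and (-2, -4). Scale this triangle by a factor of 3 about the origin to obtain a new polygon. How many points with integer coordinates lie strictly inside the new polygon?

97

The shoelace formula gives twice the area as |[2·2 − (-2)·(-1)] + [(-2)·(-4) − (-2)·2] + [(-2)·(-1) − 2·(-4)]| = 24, so the area is 12.
The number of boundary lattice points is Σ gcd(|Δx|,|Δy|) = gcd(4,3) + gcd(0,6) + gcd(4,3) = 1+6+1 = 8.
Scaling by 3 multiplies the area by 3² = 9 (so the new area is 108) and multiplies the boundary lattice-point count by 3, giving 24.
By Pick's theorem, the interior count of the dilated polygon is 108 − 24/2 + 1 = 97.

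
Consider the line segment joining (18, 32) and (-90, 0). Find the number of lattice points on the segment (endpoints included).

The number of lattice points on a segment between lattice points is gcd(|Δx|,|Δy|) + 1 = gcd(108,32) + 1 = 4 + 1 = 5.

5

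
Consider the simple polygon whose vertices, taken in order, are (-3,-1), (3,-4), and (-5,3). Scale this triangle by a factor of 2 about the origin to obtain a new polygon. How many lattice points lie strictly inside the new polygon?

31

By the shoelace formula, twice the signed area is |((-3)·(-4) − 3·(-1)) + (3·3 − (-5)·(-4)) + ((-5)·(-1) − (-3)·3)| = 18, so the area is 9.
Summing gcd(|Δx|,|Δy|) over the edges gives the boundary count: gcd(6,3) + gcd(8,7) + gcd(2,4) = 3+1+2 = 6.
Scaling by 2 multiplies the area by 2² = 4 (so the new area is 36) and multiplies the boundary lattice-point count by 2, giving 12.
By Pick's theorem, the interior count of the dilated polygon is 36 − 12/2 + 1 = 31.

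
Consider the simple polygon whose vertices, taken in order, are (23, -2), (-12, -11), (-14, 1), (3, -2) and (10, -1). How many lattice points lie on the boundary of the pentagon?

The number of boundary lattice points is Σ gcd(|Δx|,|Δy|) = gcd(35,9) + gcd(2,12) + gcd(17,3) + gcd(7,1) + gcd(13,1) = 1+2+1+1+1 = 6.

6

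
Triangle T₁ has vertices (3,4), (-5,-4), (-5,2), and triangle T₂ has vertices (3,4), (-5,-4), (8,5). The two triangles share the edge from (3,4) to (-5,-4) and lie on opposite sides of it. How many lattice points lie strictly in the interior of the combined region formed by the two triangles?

36

The union is the simple quadrilateral with vertices (3,4), (-5,2), (-5,-4), (8,5) in order.
The shoelace formula gives twice the area as |[3·2 − (-5)·4] + [(-5)·(-4) − (-5)·2] + [(-5)·5 − 8·(-4)] + [8·4 − 3·5]| = 80, so the area is 40.
Summing gcd(|Δx|,|Δy|) over the edges gives the boundary count: gcd(8,2) + gcd(0,6) + gcd(13,9) + gcd(5,1) = 2+6+1+1 = 10.
By Pick's theorem I = A − B/2 + 1 = 40 − 10/2 + 1 = 36.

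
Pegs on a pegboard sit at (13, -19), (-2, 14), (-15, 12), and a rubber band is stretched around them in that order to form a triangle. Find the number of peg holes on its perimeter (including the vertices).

5

Summing gcd(|Δx|,|Δy|) over the edges gives the boundary count: gcd(15,33) + gcd(13,2) + gcd(28,31) = 3+1+1 = 5.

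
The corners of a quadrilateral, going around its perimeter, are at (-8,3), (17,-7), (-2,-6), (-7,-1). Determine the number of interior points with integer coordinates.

Using the shoelace formula, 2A = |[(-8)·(-7) − 17·3] + [17·(-6) − (-2)·(-7)] + [(-2)·(-1) − (-7)·(-6)] + [(-7)·3 − (-8)·(-1)]| = 180, so the area is 90.
Along each edge there are gcd(|Δx|,|Δy|)+1 lattice points, so counting each shared vertex once the boundary has gcd(25,10) + gcd(19,1) + gcd(5,5) + gcd(1,4) = 5+1+5+1 = 12.
Pick's theorem gives I = A − B/2 + 1 = 90 − 12/2 + 1 = 85.

85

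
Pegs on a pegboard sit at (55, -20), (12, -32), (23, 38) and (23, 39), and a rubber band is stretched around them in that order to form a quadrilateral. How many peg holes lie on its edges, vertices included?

Along each edge there are gcd(|Δx|,|Δy|)+1 lattice points, so counting each shared vertex once the boundary has gcd(43,12) + gcd(11,70) + gcd(0,1) + gcd(32,59) = 1+1+1+1 = 4.

4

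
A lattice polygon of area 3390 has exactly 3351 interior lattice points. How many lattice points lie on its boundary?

80

Pick's theorem gives A = I + B/2 − 1, so B = 2(A − I + 1) = 2(3390 − 3351 + 1) = 80.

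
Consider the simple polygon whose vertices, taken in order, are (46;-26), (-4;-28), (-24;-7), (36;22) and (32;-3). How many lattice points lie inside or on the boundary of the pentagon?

The shoelace formula gives twice the area as |[46·(-28) − (-4)·(-26)] + [(-4)·(-7) − (-24)·(-28)] + [(-24)·22 − 36·(-7)] + [36·(-3) − 32·22] + [32·(-26) − 46·(-3)]| = 3818, so the area is 1909.
The number of boundary lattice points is Σ gcd(|Δx|,|Δy|) = gcd(50,2) + gcd(20,21) + gcd(60,29) + gcd(4,25) + gcd(14,23) = 2+1+1+1+1 = 6.
Pick's theorem gives I = A − B/2 + 1 = 1909 − 6/2 + 1 = 1907, so the closed region contains I + B = 1907 + 6 = 1913 lattice points.

1913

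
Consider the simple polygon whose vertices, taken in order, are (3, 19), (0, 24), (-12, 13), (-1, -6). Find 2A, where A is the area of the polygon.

The shoelace formula gives twice the area as |[3·24 − 0·19] + [0·13 − (-12)·24] + [(-12)·(-6) − (-1)·13] + [(-1)·19 − 3·(-6)]| = 444, so the area is 222.

444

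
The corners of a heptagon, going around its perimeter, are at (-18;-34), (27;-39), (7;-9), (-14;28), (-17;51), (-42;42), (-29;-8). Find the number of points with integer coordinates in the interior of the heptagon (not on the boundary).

By the shoelace formula, twice the signed area is |((-18)·(-39) − 27·(-34)) + (27·(-9) − 7·(-39)) + (7·28 − (-14)·(-9)) + ((-14)·51 − (-17)·28) + ((-17)·42 − (-42)·51) + ((-42)·(-8) − (-29)·42) + ((-29)·(-34) − (-18)·(-8))| = 5306, so the area is 2653.
The number of boundary lattice points is Σ gcd(|Δx|,|Δy|) = gcd(45,5) + gcd(20,30) + gcd(21,37) + gcd(3,23) + gcd(25,9) + gcd(13,50) + gcd(11,26) = 5+10+1+1+1+1+1 = 20.
Pick's theorem gives I = A − B/2 + 1 = 2653 − 20/2 + 1 = 2644.

2644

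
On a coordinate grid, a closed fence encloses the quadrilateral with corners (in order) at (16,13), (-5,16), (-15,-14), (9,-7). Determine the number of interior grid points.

539

Using the shoelace formula, 2A = |(16·16 − (-5)·13) + ((-5)·(-14) − (-15)·16) + ((-15)·(-7) − 9·(-14)) + (9·13 − 16·(-7))| = 1091, so the area is 1091/2.
The number of boundary lattice points is Σ gcd(|Δx|,|Δy|) = gcd(21,3) + gcd(10,30) + gcd(24,7) + gcd(7,20) = 3+10+1+1 = 15.
Pick's theorem gives I = A − B/2 + 1 = 1091/2 − 15/2 + 1 = 539.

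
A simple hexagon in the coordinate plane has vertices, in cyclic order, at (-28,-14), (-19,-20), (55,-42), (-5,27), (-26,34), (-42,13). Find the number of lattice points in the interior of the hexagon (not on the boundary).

By the shoelace formula, twice the signed area is |[(-28)·(-20) − (-19)·(-14)] + [(-19)·(-42) − 55·(-20)] + [55·27 − (-5)·(-42)] + [(-5)·34 − (-26)·27] + [(-26)·13 − (-42)·34] + [(-42)·(-14) − (-28)·13]| = 6041, so the area is 3020.5.
Summing gcd(|Δx|,|Δy|) over the edges gives the boundary count: gcd(9,6) + gcd(74,22) + gcd(60,69) + gcd(21,7) + gcd(16,21) + gcd(14,27) = 3+2+3+7+1+1 = 17.
Pick's theorem gives I = A − B/2 + 1 = 3020.5 − 17/2 + 1 = 3013.

3013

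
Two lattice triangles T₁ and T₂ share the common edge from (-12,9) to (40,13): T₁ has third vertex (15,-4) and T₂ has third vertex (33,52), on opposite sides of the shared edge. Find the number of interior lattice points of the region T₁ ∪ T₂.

1419

The union is the simple quadrilateral with vertices (-12,9), (15,-4), (40,13), (33,52) in order.
The shoelace formula gives twice the area as |[(-12)·(-4) − 15·9] + [15·13 − 40·(-4)] + [40·52 − 33·13] + [33·9 − (-12)·52]| = 2840, so the area is 1420.
Summing gcd(|Δx|,|Δy|) over the edges gives the boundary count: gcd(27,13) + gcd(25,17) + gcd(7,39) + gcd(45,43) = 1+1+1+1 = 4.
By Pick's theorem I = A − B/2 + 1 = 1420 − 4/2 + 1 = 1419.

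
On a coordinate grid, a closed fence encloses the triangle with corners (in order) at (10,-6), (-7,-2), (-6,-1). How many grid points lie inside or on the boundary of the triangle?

13

By the shoelace formula, twice the signed area is |(10·(-2) − (-7)·(-6)) + ((-7)·(-1) − (-6)·(-2)) + ((-6)·(-6) − 10·(-1))| = 21, so the area is 10.5.
Summing gcd(|Δx|,|Δy|) over the edges gives the boundary count: gcd(17,4) + gcd(1,1) + gcd(16,5) = 1+1+1 = 3.
Pick's theorem gives I = A − B/2 + 1 = 10.5 − 3/2 + 1 = 10, so the closed region contains I + B = 10 + 3 = 13 lattice points.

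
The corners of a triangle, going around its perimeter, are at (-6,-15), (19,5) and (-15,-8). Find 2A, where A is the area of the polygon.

355

Using the shoelace formula, 2A = |((-6)·5 − 19·(-15)) + (19·(-8) − (-15)·5) + ((-15)·(-15) − (-6)·(-8))| = 355, so the area is 177.5.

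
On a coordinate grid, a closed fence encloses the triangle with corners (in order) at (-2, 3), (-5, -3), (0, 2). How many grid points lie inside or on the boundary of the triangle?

13

By the shoelace formula, twice the signed area is |[(-2)·(-3) − (-5)·3] + [(-5)·2 − 0·(-3)] + [0·3 − (-2)·2]| = 15, so the area is 15/2.
The number of boundary lattice points is Σ gcd(|Δx|,|Δy|) = gcd(3,6) + gcd(5,5) + gcd(2,1) = 3+5+1 = 9.
Pick's theorem gives I = A − B/2 + 1 = 15/2 − 9/2 + 1 = 4, so the closed region contains I + B = 4 + 9 = 13 lattice points.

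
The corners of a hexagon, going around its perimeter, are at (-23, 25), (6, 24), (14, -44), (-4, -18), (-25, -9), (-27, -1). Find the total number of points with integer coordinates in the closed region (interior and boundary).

1538

The shoelace formula gives twice the area as |[(-23)·24 − 6·25] + [6·(-44) − 14·24] + [14·(-18) − (-4)·(-44)] + [(-4)·(-9) − (-25)·(-18)] + [(-25)·(-1) − (-27)·(-9)] + [(-27)·25 − (-23)·(-1)]| = 3060, so the area is 1530.
Summing gcd(|Δx|,|Δy|) over the edges gives the boundary count: gcd(29,1) + gcd(8,68) + gcd(18,26) + gcd(21,9) + gcd(2,8) + gcd(4,26) = 1+4+2+3+2+2 = 14.
Pick's theorem gives I = A − B/2 + 1 = 1530 − 14/2 + 1 = 1524, so the closed region contains I + B = 1524 + 14 = 1538 lattice points.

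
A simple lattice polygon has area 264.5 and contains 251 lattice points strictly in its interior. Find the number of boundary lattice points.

29

Pick's theorem gives A = I + B/2 − 1, so B = 2(A − I + 1) = 2(264.5 − 251 + 1) = 29.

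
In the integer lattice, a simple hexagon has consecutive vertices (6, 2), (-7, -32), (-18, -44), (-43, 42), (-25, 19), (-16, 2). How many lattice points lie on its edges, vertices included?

27

Along each edge there are gcd(|Δx|,|Δy|)+1 lattice points, so counting each shared vertex once the boundary has gcd(13,34) + gcd(11,12) + gcd(25,86) + gcd(18,23) + gcd(9,17) + gcd(22,0) = 1+1+1+1+1+22 = 27.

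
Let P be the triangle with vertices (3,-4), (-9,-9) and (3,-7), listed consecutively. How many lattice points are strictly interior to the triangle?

16

Using the shoelace formula, 2A = |[3·(-9) − (-9)·(-4)] + [(-9)·(-7) − 3·(-9)] + [3·(-4) − 3·(-7)]| = 36, so the area is 18.
Along each edge there are gcd(|Δx|,|Δy|)+1 lattice points, so counting each shared vertex once the boundary has gcd(12,5) + gcd(12,2) + gcd(0,3) = 1+2+3 = 6.
By Pick's theorem A = I + B/2 − 1, so I = 18 − 6/2 + 1 = 16.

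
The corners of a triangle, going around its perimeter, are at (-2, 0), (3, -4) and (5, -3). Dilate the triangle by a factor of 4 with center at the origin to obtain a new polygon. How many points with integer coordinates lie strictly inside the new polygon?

99

By the shoelace formula, twice the signed area is |[(-2)·(-4) − 3·0] + [3·(-3) − 5·(-4)] + [5·0 − (-2)·(-3)]| = 13, so the area is 6.5.
Summing gcd(|Δx|,|Δy|) over the edges gives the boundary count: gcd(5,4) + gcd(2,1) + gcd(7,3) = 1+1+1 = 3.
Scaling by 4 multiplies the area by 4² = 16 (so the new area is 104) and multiplies the boundary lattice-point count by 4, giving 12.
By Pick's theorem, the interior count of the dilated polygon is 104 − 12/2 + 1 = 99.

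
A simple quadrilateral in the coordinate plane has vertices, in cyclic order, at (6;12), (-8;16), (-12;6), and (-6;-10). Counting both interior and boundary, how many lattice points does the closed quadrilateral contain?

245

Using the shoelace formula, 2A = |(6·16 − (-8)·12) + ((-8)·6 − (-12)·16) + ((-12)·(-10) − (-6)·6) + ((-6)·12 − 6·(-10))| = 480, so the area is 240.
The number of boundary lattice points is Σ gcd(|Δx|,|Δy|) = gcd(14,4) + gcd(4,10) + gcd(6,16) + gcd(12,22) = 2+2+2+2 = 8.
Pick's theorem gives I = A − B/2 + 1 = 240 − 8/2 + 1 = 237, so the closed region contains I + B = 237 + 8 = 245 lattice points.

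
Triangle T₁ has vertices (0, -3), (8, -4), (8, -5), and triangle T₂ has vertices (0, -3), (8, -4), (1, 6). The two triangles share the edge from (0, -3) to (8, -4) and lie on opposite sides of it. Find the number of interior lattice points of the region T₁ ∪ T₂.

The union is the simple quadrilateral with vertices (0, -3), (8, -5), (8, -4), (1, 6) in order.
Using the shoelace formula, 2A = |[0·(-5) − 8·(-3)] + [8·(-4) − 8·(-5)] + [8·6 − 1·(-4)] + [1·(-3) − 0·6]| = 81, so the area is 81/2.
The number of boundary lattice points is Σ gcd(|Δx|,|Δy|) = gcd(8,2) + gcd(0,1) + gcd(7,10) + gcd(1,9) = 2+1+1+1 = 5.
By Pick's theorem I = A − B/2 + 1 = 81/2 − 5/2 + 1 = 39.

39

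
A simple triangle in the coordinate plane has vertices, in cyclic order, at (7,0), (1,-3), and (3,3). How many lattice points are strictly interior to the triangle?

13

By the shoelace formula, twice the signed area is |(7·(-3) − 1·0) + (1·3 − 3·(-3)) + (3·0 − 7·3)| = 30, so the area is 15.
Along each edge there are gcd(|Δx|,|Δy|)+1 lattice points, so counting each shared vertex once the boundary has gcd(6,3) + gcd(2,6) + gcd(4,3) = 3+2+1 = 6.
By Pick's theorem A = I + B/2 − 1, so I = 15 − 6/2 + 1 = 13.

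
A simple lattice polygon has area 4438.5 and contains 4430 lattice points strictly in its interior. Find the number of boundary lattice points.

19

Pick's theorem gives A = I + B/2 − 1, so B = 2(A − I + 1) = 2(4438.5 − 4430 + 1) = 19.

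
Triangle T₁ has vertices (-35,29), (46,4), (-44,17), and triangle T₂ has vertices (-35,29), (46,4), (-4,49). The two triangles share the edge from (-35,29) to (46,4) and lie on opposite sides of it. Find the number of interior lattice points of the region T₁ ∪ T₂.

The union is the simple quadrilateral with vertices (-35,29), (-44,17), (46,4), (-4,49) in order.
By the shoelace formula, twice the signed area is |[(-35)·17 − (-44)·29] + [(-44)·4 − 46·17] + [46·49 − (-4)·4] + [(-4)·29 − (-35)·49]| = 3592, so the area is 1796.
The number of boundary lattice points is Σ gcd(|Δx|,|Δy|) = gcd(9,12) + gcd(90,13) + gcd(50,45) + gcd(31,20) = 3+1+5+1 = 10.
By Pick's theorem I = A − B/2 + 1 = 1796 − 10/2 + 1 = 1792.

1792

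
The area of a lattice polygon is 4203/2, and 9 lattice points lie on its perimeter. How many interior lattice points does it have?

2098

Pick's theorem A = I + B/2 − 1 rearranges to I = A − B/2 + 1 = 4203/2 − 9/2 + 1 = 2098.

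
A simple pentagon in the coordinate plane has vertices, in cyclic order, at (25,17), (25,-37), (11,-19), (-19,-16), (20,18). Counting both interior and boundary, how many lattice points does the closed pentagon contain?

The shoelace formula gives twice the area as |[25·(-37) − 25·17] + [25·(-19) − 11·(-37)] + [11·(-16) − (-19)·(-19)] + [(-19)·18 − 20·(-16)] + [20·17 − 25·18]| = 2087, so the area is 1043.5.
The number of boundary lattice points is Σ gcd(|Δx|,|Δy|) = gcd(0,54) + gcd(14,18) + gcd(30,3) + gcd(39,34) + gcd(5,1) = 54+2+3+1+1 = 61.
Pick's theorem gives I = A − B/2 + 1 = 1043.5 − 61/2 + 1 = 1014, so the closed region contains I + B = 1014 + 61 = 1075 lattice points.

1075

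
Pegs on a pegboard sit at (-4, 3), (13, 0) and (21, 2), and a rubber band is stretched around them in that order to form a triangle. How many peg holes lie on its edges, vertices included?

4

Summing gcd(|Δx|,|Δy|) over the edges gives the boundary count: gcd(17,3) + gcd(8,2) + gcd(25,1) = 1+2+1 = 4.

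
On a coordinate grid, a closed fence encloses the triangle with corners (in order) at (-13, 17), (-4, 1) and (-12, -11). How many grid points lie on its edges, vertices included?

The number of boundary lattice points is Σ gcd(|Δx|,|Δy|) = gcd(9,16) + gcd(8,12) + gcd(1,28) = 1+4+1 = 6.

6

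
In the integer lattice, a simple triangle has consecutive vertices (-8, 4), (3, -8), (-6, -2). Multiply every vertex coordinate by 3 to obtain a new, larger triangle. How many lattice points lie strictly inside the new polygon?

Using the shoelace formula, 2A = |((-8)·(-8) − 3·4) + (3·(-2) − (-6)·(-8)) + ((-6)·4 − (-8)·(-2))| = 42, so the area is 21.
The number of boundary lattice points is Σ gcd(|Δx|,|Δy|) = gcd(11,12) + gcd(9,6) + gcd(2,6) = 1+3+2 = 6.
Scaling by 3 multiplies the area by 3² = 9 (so the new area is 189) and multiplies the boundary lattice-point count by 3, giving 18.
By Pick's theorem, the interior count of the dilated polygon is 189 − 18/2 + 1 = 181.

181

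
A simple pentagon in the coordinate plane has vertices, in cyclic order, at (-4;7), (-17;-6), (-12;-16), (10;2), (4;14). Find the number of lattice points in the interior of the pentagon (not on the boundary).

335

The shoelace formula gives twice the area as |[(-4)·(-6) − (-17)·7] + [(-17)·(-16) − (-12)·(-6)] + [(-12)·2 − 10·(-16)] + [10·14 − 4·2] + [4·7 − (-4)·14]| = 695, so the area is 695/2.
The number of boundary lattice points is Σ gcd(|Δx|,|Δy|) = gcd(13,13) + gcd(5,10) + gcd(22,18) + gcd(6,12) + gcd(8,7) = 13+5+2+6+1 = 27.
By Pick's theorem A = I + B/2 − 1, so I = 695/2 − 27/2 + 1 = 335.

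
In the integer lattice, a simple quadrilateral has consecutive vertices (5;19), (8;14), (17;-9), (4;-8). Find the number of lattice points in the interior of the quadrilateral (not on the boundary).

187

By the shoelace formula, twice the signed area is |[5·14 − 8·19] + [8·(-9) − 17·14] + [17·(-8) − 4·(-9)] + [4·19 − 5·(-8)]| = 376, so the area is 188.
Along each edge there are gcd(|Δx|,|Δy|)+1 lattice points, so counting each shared vertex once the boundary has gcd(3,5) + gcd(9,23) + gcd(13,1) + gcd(1,27) = 1+1+1+1 = 4.
Pick's theorem gives I = A − B/2 + 1 = 188 − 4/2 + 1 = 187.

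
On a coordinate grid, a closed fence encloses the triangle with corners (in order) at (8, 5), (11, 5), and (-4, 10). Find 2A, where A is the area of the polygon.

15

By the shoelace formula, twice the signed area is |[8·5 − 11·5] + [11·10 − (-4)·5] + [(-4)·5 − 8·10]| = 15, so the area is 7.5.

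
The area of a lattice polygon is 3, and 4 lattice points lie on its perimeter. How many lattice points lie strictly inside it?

2

Pick's theorem A = I + B/2 − 1 rearranges to I = A − B/2 + 1 = 3 − 4/2 + 1 = 2.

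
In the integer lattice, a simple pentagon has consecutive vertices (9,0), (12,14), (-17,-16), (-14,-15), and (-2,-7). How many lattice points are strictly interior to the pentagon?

Using the shoelace formula, 2A = |[9·14 − 12·0] + [12·(-16) − (-17)·14] + [(-17)·(-15) − (-14)·(-16)] + [(-14)·(-7) − (-2)·(-15)] + [(-2)·0 − 9·(-7)]| = 334, so the area is 167.
Summing gcd(|Δx|,|Δy|) over the edges gives the boundary count: gcd(3,14) + gcd(29,30) + gcd(3,1) + gcd(12,8) + gcd(11,7) = 1+1+1+4+1 = 8.
Pick's theorem gives I = A − B/2 + 1 = 167 − 8/2 + 1 = 164.

164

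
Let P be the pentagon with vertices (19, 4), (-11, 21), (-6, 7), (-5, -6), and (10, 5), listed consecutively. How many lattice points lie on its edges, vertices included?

Summing gcd(|Δx|,|Δy|) over the edges gives the boundary count: gcd(30,17) + gcd(5,14) + gcd(1,13) + gcd(15,11) + gcd(9,1) = 1+1+1+1+1 = 5.

5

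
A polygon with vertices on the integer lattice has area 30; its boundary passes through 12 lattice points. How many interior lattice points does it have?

25

From Pick's theorem, I = A − B/2 + 1 = 30 − 12/2 + 1 = 25.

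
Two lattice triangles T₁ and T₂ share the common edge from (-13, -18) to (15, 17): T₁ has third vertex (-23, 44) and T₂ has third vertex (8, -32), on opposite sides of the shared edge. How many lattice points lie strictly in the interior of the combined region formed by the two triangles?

1599

The union is the simple quadrilateral with vertices (-13, -18), (-23, 44), (15, 17), (8, -32) in order.
Using the shoelace formula, 2A = |((-13)·44 − (-23)·(-18)) + ((-23)·17 − 15·44) + (15·(-32) − 8·17) + (8·(-18) − (-13)·(-32))| = 3213, so the area is 3213/2.
Summing gcd(|Δx|,|Δy|) over the edges gives the boundary count: gcd(10,62) + gcd(38,27) + gcd(7,49) + gcd(21,14) = 2+1+7+7 = 17.
By Pick's theorem I = A − B/2 + 1 = 3213/2 − 17/2 + 1 = 1599.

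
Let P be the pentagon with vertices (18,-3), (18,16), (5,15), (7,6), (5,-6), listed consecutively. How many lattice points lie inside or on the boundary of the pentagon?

252

Using the shoelace formula, 2A = |[18·16 − 18·(-3)] + [18·15 − 5·16] + [5·6 − 7·15] + [7·(-6) − 5·6] + [5·(-3) − 18·(-6)]| = 478, so the area is 239.
Summing gcd(|Δx|,|Δy|) over the edges gives the boundary count: gcd(0,19) + gcd(13,1) + gcd(2,9) + gcd(2,12) + gcd(13,3) = 19+1+1+2+1 = 24.
Pick's theorem gives I = A − B/2 + 1 = 239 − 24/2 + 1 = 228, so the closed region contains I + B = 228 + 24 = 252 lattice points.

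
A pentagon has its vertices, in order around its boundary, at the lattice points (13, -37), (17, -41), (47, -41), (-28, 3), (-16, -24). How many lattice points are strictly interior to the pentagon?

953

By the shoelace formula, twice the signed area is |[13·(-41) − 17·(-37)] + [17·(-41) − 47·(-41)] + [47·3 − (-28)·(-41)] + [(-28)·(-24) − (-16)·3] + [(-16)·(-37) − 13·(-24)]| = 1943, so the area is 1943/2.
Summing gcd(|Δx|,|Δy|) over the edges gives the boundary count: gcd(4,4) + gcd(30,0) + gcd(75,44) + gcd(12,27) + gcd(29,13) = 4+30+1+3+1 = 39.
By Pick's theorem A = I + B/2 − 1, so I = 1943/2 − 39/2 + 1 = 953.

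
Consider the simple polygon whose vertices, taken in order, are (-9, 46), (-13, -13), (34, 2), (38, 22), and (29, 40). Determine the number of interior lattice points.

2182

Using the shoelace formula, 2A = |[(-9)·(-13) − (-13)·46] + [(-13)·2 − 34·(-13)] + [34·22 − 38·2] + [38·40 − 29·22] + [29·46 − (-9)·40]| = 4379, so the area is 4379/2.
Along each edge there are gcd(|Δx|,|Δy|)+1 lattice points, so counting each shared vertex once the boundary has gcd(4,59) + gcd(47,15) + gcd(4,20) + gcd(9,18) + gcd(38,6) = 1+1+4+9+2 = 17.
By Pick's theorem A = I + B/2 − 1, so I = 4379/2 − 17/2 + 1 = 2182.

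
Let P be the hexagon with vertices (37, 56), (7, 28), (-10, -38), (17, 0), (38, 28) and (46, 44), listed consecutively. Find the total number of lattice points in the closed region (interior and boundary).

1568

Using the shoelace formula, 2A = |[37·28 − 7·56] + [7·(-38) − (-10)·28] + [(-10)·0 − 17·(-38)] + [17·28 − 38·0] + [38·44 − 46·28] + [46·56 − 37·44]| = 3112, so the area is 1556.
Along each edge there are gcd(|Δx|,|Δy|)+1 lattice points, so counting each shared vertex once the boundary has gcd(30,28) + gcd(17,66) + gcd(27,38) + gcd(21,28) + gcd(8,16) + gcd(9,12) = 2+1+1+7+8+3 = 22.
Pick's theorem gives I = A − B/2 + 1 = 1556 − 22/2 + 1 = 1546, so the closed region contains I + B = 1546 + 22 = 1568 lattice points.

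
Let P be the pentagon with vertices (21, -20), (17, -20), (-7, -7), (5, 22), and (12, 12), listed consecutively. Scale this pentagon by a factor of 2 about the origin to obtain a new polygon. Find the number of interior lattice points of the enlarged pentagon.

2301

By the shoelace formula, twice the signed area is |(21·(-20) − 17·(-20)) + (17·(-7) − (-7)·(-20)) + ((-7)·22 − 5·(-7)) + (5·12 − 12·22) + (12·(-20) − 21·12)| = 1154, so the area is 577.
Along each edge there are gcd(|Δx|,|Δy|)+1 lattice points, so counting each shared vertex once the boundary has gcd(4,0) + gcd(24,13) + gcd(12,29) + gcd(7,10) + gcd(9,32) = 4+1+1+1+1 = 8.
Scaling by 2 multiplies the area by 2² = 4 (so the new area is 2308) and multiplies the boundary lattice-point count by 2, giving 16.
By Pick's theorem, the interior count of the dilated polygon is 2308 − 16/2 + 1 = 2301.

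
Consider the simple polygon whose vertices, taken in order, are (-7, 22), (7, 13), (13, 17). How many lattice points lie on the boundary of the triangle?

8

Summing gcd(|Δx|,|Δy|) over the edges gives the boundary count: gcd(14,9) + gcd(6,4) + gcd(20,5) = 1+2+5 = 8.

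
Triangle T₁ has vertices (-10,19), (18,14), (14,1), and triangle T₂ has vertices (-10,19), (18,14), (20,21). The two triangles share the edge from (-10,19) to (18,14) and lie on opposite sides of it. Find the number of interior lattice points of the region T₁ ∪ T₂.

291

The union is the simple quadrilateral with vertices (-10,19), (14,1), (18,14), (20,21) in order.
The shoelace formula gives twice the area as |((-10)·1 − 14·19) + (14·14 − 18·1) + (18·21 − 20·14) + (20·19 − (-10)·21)| = 590, so the area is 295.
Summing gcd(|Δx|,|Δy|) over the edges gives the boundary count: gcd(24,18) + gcd(4,13) + gcd(2,7) + gcd(30,2) = 6+1+1+2 = 10.
By Pick's theorem I = A − B/2 + 1 = 295 − 10/2 + 1 = 291.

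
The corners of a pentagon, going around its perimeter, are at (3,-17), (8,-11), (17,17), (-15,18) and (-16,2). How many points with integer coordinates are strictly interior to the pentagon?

745

The shoelace formula gives twice the area as |(3·(-11) − 8·(-17)) + (8·17 − 17·(-11)) + (17·18 − (-15)·17) + ((-15)·2 − (-16)·18) + ((-16)·(-17) − 3·2)| = 1511, so the area is 755.5.
Summing gcd(|Δx|,|Δy|) over the edges gives the boundary count: gcd(5,6) + gcd(9,28) + gcd(32,1) + gcd(1,16) + gcd(19,19) = 1+1+1+1+19 = 23.
By Pick's theorem A = I + B/2 − 1, so I = 755.5 − 23/2 + 1 = 745.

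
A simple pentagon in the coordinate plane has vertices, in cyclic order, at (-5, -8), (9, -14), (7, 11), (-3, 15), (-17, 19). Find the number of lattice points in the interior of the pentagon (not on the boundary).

The shoelace formula gives twice the area as |[(-5)·(-14) − 9·(-8)] + [9·11 − 7·(-14)] + [7·15 − (-3)·11] + [(-3)·19 − (-17)·15] + [(-17)·(-8) − (-5)·19]| = 906, so the area is 453.
Along each edge there are gcd(|Δx|,|Δy|)+1 lattice points, so counting each shared vertex once the boundary has gcd(14,6) + gcd(2,25) + gcd(10,4) + gcd(14,4) + gcd(12,27) = 2+1+2+2+3 = 10.
By Pick's theorem A = I + B/2 − 1, so I = 453 − 10/2 + 1 = 449.

449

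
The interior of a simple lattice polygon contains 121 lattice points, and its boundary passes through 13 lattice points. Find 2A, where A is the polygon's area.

Pick's theorem states A = I + B/2 − 1, so A = 121 + 13/2 − 1 = 253/2.
Hence 2A = 253.

253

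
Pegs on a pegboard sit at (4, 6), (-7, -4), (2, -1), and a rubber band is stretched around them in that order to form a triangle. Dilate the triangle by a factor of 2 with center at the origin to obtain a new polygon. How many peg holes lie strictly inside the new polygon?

The shoelace formula gives twice the area as |[4·(-4) − (-7)·6] + [(-7)·(-1) − 2·(-4)] + [2·6 − 4·(-1)]| = 57, so the area is 28.5.
Along each edge there are gcd(|Δx|,|Δy|)+1 lattice points, so counting each shared vertex once the boundary has gcd(11,10) + gcd(9,3) + gcd(2,7) = 1+3+1 = 5.
Scaling by 2 multiplies the area by 2² = 4 (so the new area is 114) and multiplies the boundary lattice-point count by 2, giving 10.
By Pick's theorem, the interior count of the dilated polygon is 114 − 10/2 + 1 = 110.

110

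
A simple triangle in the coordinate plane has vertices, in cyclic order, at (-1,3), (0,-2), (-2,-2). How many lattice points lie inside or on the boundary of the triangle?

By the shoelace formula, twice the signed area is |[(-1)·(-2) − 0·3] + [0·(-2) − (-2)·(-2)] + [(-2)·3 − (-1)·(-2)]| = 10, so the area is 5.
The number of boundary lattice points is Σ gcd(|Δx|,|Δy|) = gcd(1,5) + gcd(2,0) + gcd(1,5) = 1+2+1 = 4.
Pick's theorem gives I = A − B/2 + 1 = 5 − 4/2 + 1 = 4, so the closed region contains I + B = 4 + 4 = 8 lattice points.

8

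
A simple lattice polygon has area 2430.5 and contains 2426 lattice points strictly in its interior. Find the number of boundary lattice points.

11

Pick's theorem gives A = I + B/2 − 1, so B = 2(A − I + 1) = 2(2430.5 − 2426 + 1) = 11.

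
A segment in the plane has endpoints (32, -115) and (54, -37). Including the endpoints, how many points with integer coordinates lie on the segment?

The number of lattice points on a segment between lattice points is gcd(|Δx|,|Δy|) + 1 = gcd(22,78) + 1 = 2 + 1 = 3.

3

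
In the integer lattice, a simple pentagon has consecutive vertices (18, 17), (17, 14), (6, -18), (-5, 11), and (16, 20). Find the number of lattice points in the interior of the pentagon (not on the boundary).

Using the shoelace formula, 2A = |[18·14 − 17·17] + [17·(-18) − 6·14] + [6·11 − (-5)·(-18)] + [(-5)·20 − 16·11] + [16·17 − 18·20]| = 815, so the area is 815/2.
The number of boundary lattice points is Σ gcd(|Δx|,|Δy|) = gcd(1,3) + gcd(11,32) + gcd(11,29) + gcd(21,9) + gcd(2,3) = 1+1+1+3+1 = 7.
Pick's theorem gives I = A − B/2 + 1 = 815/2 − 7/2 + 1 = 405.

405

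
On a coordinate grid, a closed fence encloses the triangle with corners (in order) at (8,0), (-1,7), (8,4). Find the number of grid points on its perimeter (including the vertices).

8

Along each edge there are gcd(|Δx|,|Δy|)+1 lattice points, so counting each shared vertex once the boundary has gcd(9,7) + gcd(9,3) + gcd(0,4) = 1+3+4 = 8.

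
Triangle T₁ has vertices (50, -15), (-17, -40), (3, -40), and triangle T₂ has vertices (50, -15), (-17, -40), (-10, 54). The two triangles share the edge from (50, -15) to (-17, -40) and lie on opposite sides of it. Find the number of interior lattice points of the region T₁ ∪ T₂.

3300

The union is the simple quadrilateral with vertices (50, -15), (3, -40), (-17, -40), (-10, 54) in order.
Using the shoelace formula, 2A = |(50·(-40) − 3·(-15)) + (3·(-40) − (-17)·(-40)) + ((-17)·54 − (-10)·(-40)) + ((-10)·(-15) − 50·54)| = 6623, so the area is 6623/2.
The number of boundary lattice points is Σ gcd(|Δx|,|Δy|) = gcd(47,25) + gcd(20,0) + gcd(7,94) + gcd(60,69) = 1+20+1+3 = 25.
By Pick's theorem I = A − B/2 + 1 = 6623/2 − 25/2 + 1 = 3300.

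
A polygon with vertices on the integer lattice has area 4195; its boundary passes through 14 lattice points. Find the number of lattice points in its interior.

4189

From Pick's theorem, I = A − B/2 + 1 = 4195 − 14/2 + 1 = 4189.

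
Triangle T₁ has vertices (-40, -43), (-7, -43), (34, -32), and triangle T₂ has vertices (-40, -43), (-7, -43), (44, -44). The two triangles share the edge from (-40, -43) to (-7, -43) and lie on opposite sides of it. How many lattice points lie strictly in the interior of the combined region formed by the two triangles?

197

The union is the simple quadrilateral with vertices (-40, -43), (34, -32), (-7, -43), (44, -44) in order.
Using the shoelace formula, 2A = |[(-40)·(-32) − 34·(-43)] + [34·(-43) − (-7)·(-32)] + [(-7)·(-44) − 44·(-43)] + [44·(-43) − (-40)·(-44)]| = 396, so the area is 198.
Summing gcd(|Δx|,|Δy|) over the edges gives the boundary count: gcd(74,11) + gcd(41,11) + gcd(51,1) + gcd(84,1) = 1+1+1+1 = 4.
By Pick's theorem I = A − B/2 + 1 = 198 − 4/2 + 1 = 197.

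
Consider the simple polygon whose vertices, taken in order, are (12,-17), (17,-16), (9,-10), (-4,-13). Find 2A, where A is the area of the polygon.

138

The shoelace formula gives twice the area as |[12·(-16) − 17·(-17)] + [17·(-10) − 9·(-16)] + [9·(-13) − (-4)·(-10)] + [(-4)·(-17) − 12·(-13)]| = 138, so the area is 69.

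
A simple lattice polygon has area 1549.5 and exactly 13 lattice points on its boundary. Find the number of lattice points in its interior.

From Pick's theorem, I = A − B/2 + 1 = 1549.5 − 13/2 + 1 = 1544.

1544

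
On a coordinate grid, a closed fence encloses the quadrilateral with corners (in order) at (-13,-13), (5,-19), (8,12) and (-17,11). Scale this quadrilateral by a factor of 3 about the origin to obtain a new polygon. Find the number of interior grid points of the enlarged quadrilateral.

5293

Using the shoelace formula, 2A = |((-13)·(-19) − 5·(-13)) + (5·12 − 8·(-19)) + (8·11 − (-17)·12) + ((-17)·(-13) − (-13)·11)| = 1180, so the area is 590.
Summing gcd(|Δx|,|Δy|) over the edges gives the boundary count: gcd(18,6) + gcd(3,31) + gcd(25,1) + gcd(4,24) = 6+1+1+4 = 12.
Scaling by 3 multiplies the area by 3² = 9 (so the new area is 5310) and multiplies the boundary lattice-point count by 3, giving 36.
By Pick's theorem, the interior count of the dilated polygon is 5310 − 36/2 + 1 = 5293.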